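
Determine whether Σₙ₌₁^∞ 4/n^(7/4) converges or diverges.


p-series test: Σ c/n^p converges if p > 1, diverges if p ≤ 1 (constant c > 0 doesn't affect convergence).
p = 7/4
7/4 > 1 → CONVERGES

Converges (p = 7/4 > 1)


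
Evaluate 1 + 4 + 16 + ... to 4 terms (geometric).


Sₙ = 1×(4^4 - 1)/(4 - 1)
= 1×(256 - 1)/3
= 1×255/3
= 85

S_4 = 85


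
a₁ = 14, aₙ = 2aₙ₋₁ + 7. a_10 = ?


Computing step by step:
a_1 = 14
a_2 = 35
a_3 = 77
a_4 = 161
a_5 = 329
a_6 = 665
a_7 = 1337
a_8 = 2681
a_9 = 5369
a_10 = 10745


a_10 = 10745


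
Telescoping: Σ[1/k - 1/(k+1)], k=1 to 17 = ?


Telescoping: adjacent terms cancel.
= 1/1 - 1/18
= 1 - 1/18 = 17/18

Sum = 17/18


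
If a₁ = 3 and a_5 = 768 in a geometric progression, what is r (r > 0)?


r^(n-1) = aₙ/a₁
r^4 = 768/3 = 256
r = 256^(1/4)
= ±4; taking r > 0 gives r = 4

r = 4


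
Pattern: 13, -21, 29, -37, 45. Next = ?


Pattern: alternating sign, magnitude arithmetic (d=8)
Terms: 13, -21, 29, -37, 45
Next term = -53

Next term = -53


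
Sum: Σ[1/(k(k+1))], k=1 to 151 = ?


1/(k(k+1)) = 1/k - 1/(k+1) (partial fractions)
Telescoping: Σ = 1 - 1/152 = 151/152

Sum = 151/152


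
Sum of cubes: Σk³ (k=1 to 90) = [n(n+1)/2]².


n(n+1)/2 = 90×91/2 = 4095
Σk³ = 4095² = 16769025

Σk³ = 16769025


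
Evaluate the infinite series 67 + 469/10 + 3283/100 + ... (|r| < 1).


S∞ = a₁/(1-r) = 67/(1 - 7/10)
= 67/(3/10)
= 670/3

S∞ = 670/3


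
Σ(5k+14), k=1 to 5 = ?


Σ(5k+14) = 5·Σk + 14·n
= 5·15 + 14·5
= 75 + 70 = 145

Σ = 145


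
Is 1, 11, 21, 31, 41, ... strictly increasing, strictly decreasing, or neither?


Differences: 10, 10, 10, 10
All differences > 0 → strictly INCREASING

Monotonically increasing


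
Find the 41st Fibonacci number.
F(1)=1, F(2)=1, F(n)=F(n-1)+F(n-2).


Fibonacci sequence: 1, 1, 2, 3, 5, 8, 13, 21, 34, 55, 89, ...
F(41) = 165580141

F(41) = 165580141


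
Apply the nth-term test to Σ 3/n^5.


lim(n→∞) 3/n^5 = 0
lim aₙ = 0 → nth-term test is INCONCLUSIVE
(Need other tests; this is actually a convergent p-series with p=5 > 1)

Inconclusive (lim aₙ = 0; need another test)


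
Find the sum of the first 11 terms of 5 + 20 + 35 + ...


aₙ = 5 + (11-1)×15 = 155
Sₙ = n(a₁+aₙ)/2 = 11×(5+155)/2
= 11×160/2 = 880

S_11 = 880


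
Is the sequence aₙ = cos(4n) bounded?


For all n, -1 ≤ cos(4n) ≤ 1, so -1 ≤ cos(4n) ≤ 1
Lower bound: -1, Upper bound: 1
The sequence IS bounded

Bounded (-1 ≤ aₙ ≤ 1)


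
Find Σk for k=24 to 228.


Σₖ₌24^228 k = Σₖ₌₁^228 k − Σₖ₌₁^23 k
= 228·229/2 − 23·24/2
= 26106 − 276 = 25830

Σk = 25830


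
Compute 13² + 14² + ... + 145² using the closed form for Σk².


Σₖ₌13^145 k² = Σₖ₌₁^145 k² − Σₖ₌₁^12 k²
= 145·146·291/6 − 12·13·25/6
= 1026745 − 650 = 1026095

Σk² = 1026095


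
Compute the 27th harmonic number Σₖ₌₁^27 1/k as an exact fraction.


H_27 = 1/1 + 1/2 + 1/3 + ... + 1/27
= 312536252003/80313433200
≈ 3.8915

H_27 = 312536252003/80313433200 ≈ 3.8915


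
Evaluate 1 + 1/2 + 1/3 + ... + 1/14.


H_14 = 1/1 + 1/2 + 1/3 + ... + 1/14
= 1171733/360360
≈ 3.2516

H_14 = 1171733/360360 ≈ 3.2516


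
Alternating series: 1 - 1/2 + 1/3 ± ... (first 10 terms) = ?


S = 1 - 1/2 + 1/3 - 1/4 + 1/5 - 1/6 + 1/7 - 1/8 ± ...
= 0.6456
(Full series converges to +ln(2) ≈ +0.6931)

S_10 = 0.6456


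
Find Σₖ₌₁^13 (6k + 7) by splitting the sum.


Σ(6k+7) = 6·Σk + 7·n
= 6·91 + 7·13
= 546 + 91 = 637

Σ = 637


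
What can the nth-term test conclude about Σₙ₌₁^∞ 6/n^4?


lim(n→∞) 6/n^4 = 0
lim aₙ = 0 → nth-term test is INCONCLUSIVE
(Need other tests; this is actually a convergent p-series with p=4 > 1)

Inconclusive (lim aₙ = 0; need another test)


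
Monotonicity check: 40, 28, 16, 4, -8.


Differences: -12, -12, -12, -12
All differences < 0 → strictly DECREASING

Monotonically decreasing


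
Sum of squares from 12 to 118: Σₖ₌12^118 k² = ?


Σₖ₌12^118 k² = Σₖ₌₁^118 k² − Σₖ₌₁^11 k²
= 118·119·237/6 − 11·12·23/6
= 554659 − 506 = 554153

Σk² = 554153


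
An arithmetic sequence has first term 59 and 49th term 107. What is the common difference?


d = (aₙ - a₁)/(n-1)
= (107 - 59)/(49-1)
= 48/48 = 1

d = 1


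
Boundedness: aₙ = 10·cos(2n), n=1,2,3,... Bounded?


For all n, -1 ≤ cos(2n) ≤ 1, so -10 ≤ 10·cos(2n) ≤ 10
Lower bound: -10, Upper bound: 10
The sequence IS bounded

Bounded (-10 ≤ aₙ ≤ 10)


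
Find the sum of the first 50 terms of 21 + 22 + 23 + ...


aₙ = 21 + (50-1)×1 = 70
Sₙ = n(a₁+aₙ)/2 = 50×(21+70)/2
= 50×91/2 = 2275

S_50 = 2275


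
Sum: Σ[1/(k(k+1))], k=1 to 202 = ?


1/(k(k+1)) = 1/k - 1/(k+1) (partial fractions)
Telescoping: Σ = 1 - 1/203 = 202/203

Sum = 202/203


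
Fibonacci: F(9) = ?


Fibonacci sequence: 1, 1, 2, 3, 5, 8, 13, 21, 34
F(9) = 34

F(9) = 34


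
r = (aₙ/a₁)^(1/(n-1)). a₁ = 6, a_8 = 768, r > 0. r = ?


r^(n-1) = aₙ/a₁
r^7 = 768/6 = 128
r = 128^(1/7)
= 2

r = 2


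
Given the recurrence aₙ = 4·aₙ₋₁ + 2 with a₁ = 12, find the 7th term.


Computing step by step:
a_1 = 12
a_2 = 50
a_3 = 202
a_4 = 810
a_5 = 3242
a_6 = 12970
a_7 = 51882


a_7 = 51882


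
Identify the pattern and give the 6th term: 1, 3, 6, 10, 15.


Pattern: triangular numbers: n(n+1)/2
Terms: 1, 3, 6, 10, 15
Next term = 21

Next term = 21


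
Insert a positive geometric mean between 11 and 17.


GM = √(11×17) = √187 = 13.6748

GM = 13.6748


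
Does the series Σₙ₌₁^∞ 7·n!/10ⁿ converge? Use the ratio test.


aₙ = 7·n!/10^n
a_{n+1}/aₙ = (n+1)!/10^(n+1) × 10^n/n!  (constant 7 cancels)
= (n+1)/10
L = lim(n→∞) (n+1)/10 = ∞
L > 1 → series DIVERGES

Diverges (ratio test: L = ∞ > 1)


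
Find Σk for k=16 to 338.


Σₖ₌16^338 k = Σₖ₌₁^338 k − Σₖ₌₁^15 k
= 338·339/2 − 15·16/2
= 57291 − 120 = 57171

Σk = 57171


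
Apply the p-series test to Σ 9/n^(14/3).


p-series test: Σ c/n^p converges if p > 1, diverges if p ≤ 1 (constant c > 0 doesn't affect convergence).
p = 14/3
14/3 > 1 → CONVERGES

Converges (p = 14/3 > 1)


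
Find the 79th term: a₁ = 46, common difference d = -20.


aₙ = a₁ + (n-1)d
= 46 + (79-1)×-20
= 46 - 1560
= -1514

a_79 = -1514


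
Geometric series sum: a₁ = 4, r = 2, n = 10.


Sₙ = 4×(2^10 - 1)/(2 - 1)
= 4×(1024 - 1)/1
= 4×1023/1
= 4092

S_10 = 4092


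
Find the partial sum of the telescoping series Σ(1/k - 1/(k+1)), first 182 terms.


Telescoping: adjacent terms cancel.
= 1/1 - 1/183
= 1 - 1/183 = 182/183

Sum = 182/183


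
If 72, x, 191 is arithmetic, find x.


AM = (72 + 191)/2 = 263/2 = 131.5

AM = 131.5


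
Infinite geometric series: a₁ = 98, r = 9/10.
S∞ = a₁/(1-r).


S∞ = a₁/(1-r) = 98/(1 - 9/10)
= 98/(1/10)
= 980

S∞ = 980


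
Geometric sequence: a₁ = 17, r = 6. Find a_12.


aₙ = a₁·r^(n-1)
= 17×6^11
= 17×362797056
= 6167549952

a_12 = 6167549952


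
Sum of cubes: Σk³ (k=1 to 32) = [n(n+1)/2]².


n(n+1)/2 = 32×33/2 = 528
Σk³ = 528² = 278784

Σk³ = 278784


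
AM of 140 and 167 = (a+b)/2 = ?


AM = (140 + 167)/2 = 307/2 = 153.5

AM = 153.5


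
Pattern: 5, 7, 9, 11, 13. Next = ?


Pattern: arithmetic (d=2)
Terms: 5, 7, 9, 11, 13
Next term = 15

Next term = 15


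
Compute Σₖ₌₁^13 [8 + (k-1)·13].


aₙ = 8 + (13-1)×13 = 164
Sₙ = n(a₁+aₙ)/2 = 13×(8+164)/2
= 13×172/2 = 1118

S_13 = 1118


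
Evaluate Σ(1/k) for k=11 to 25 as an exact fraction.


Σₖ₌11^25 1/k = 1/11 + 1/12 + 1/13 + ... + 1/25
= 23745735331/26771144400
≈ 0.887

Sum = 23745735331/26771144400 ≈ 0.887


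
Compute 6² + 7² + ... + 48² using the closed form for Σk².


Σₖ₌6^48 k² = Σₖ₌₁^48 k² − Σₖ₌₁^5 k²
= 48·49·97/6 − 5·6·11/6
= 38024 − 55 = 37969

Σk² = 37969


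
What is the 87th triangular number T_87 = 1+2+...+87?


n(n+1)/2 = 87×88/2 = 7656/2 = 3828

Σk = 3828


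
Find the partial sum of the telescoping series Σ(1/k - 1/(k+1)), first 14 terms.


Telescoping: adjacent terms cancel.
= 1/1 - 1/15
= 1 - 1/15 = 14/15

Sum = 14/15


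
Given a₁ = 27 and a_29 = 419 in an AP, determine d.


d = (aₙ - a₁)/(n-1)
= (419 - 27)/(29-1)
= 392/28 = 14

d = 14


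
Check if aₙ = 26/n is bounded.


a₁ = 26, a₂ = 26/2, a₃ = 26/3, ...
0 < aₙ ≤ 26 for all n ≥ 1
Lower bound: 0, Upper bound: 26
The sequence IS bounded

Bounded (0 < aₙ ≤ 26)


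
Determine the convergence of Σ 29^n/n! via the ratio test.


aₙ = 29^n/n!
a_{n+1}/aₙ = 29^(n+1)/(n+1)! × n!/29^n
= 29/(n+1)
L = lim(n→∞) 29/(n+1) = 0
L < 1 → series CONVERGES

Converges (ratio test: L = 0 < 1)


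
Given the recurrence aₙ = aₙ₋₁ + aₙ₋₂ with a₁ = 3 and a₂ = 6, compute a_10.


Computing iteratively: 3, 6, 9, 15, 24, 39, 63, 102, 165, 267
a_10 = 267

a_10 = 267


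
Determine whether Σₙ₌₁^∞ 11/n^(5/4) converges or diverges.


p-series test: Σ c/n^p converges if p > 1, diverges if p ≤ 1 (constant c > 0 doesn't affect convergence).
p = 5/4
5/4 > 1 → CONVERGES

Converges (p = 5/4 > 1)


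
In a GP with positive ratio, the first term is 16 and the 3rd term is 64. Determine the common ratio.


r^(n-1) = aₙ/a₁
r^2 = 64/16 = 4
r = 4^(1/2)
= ±2; taking r > 0 gives r = 2

r = 2


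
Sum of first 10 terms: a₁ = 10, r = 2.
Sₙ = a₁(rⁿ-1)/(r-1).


Sₙ = 10×(2^10 - 1)/(2 - 1)
= 10×(1024 - 1)/1
= 10×1023/1
= 10230

S_10 = 10230


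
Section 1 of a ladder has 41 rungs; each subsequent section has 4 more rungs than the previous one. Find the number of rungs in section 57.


aₙ = a₁ + (n-1)d
= 41 + (57-1)×4
= 41 + 224
= 265

a_57 = 265


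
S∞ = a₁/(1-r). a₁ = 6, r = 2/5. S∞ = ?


S∞ = a₁/(1-r) = 6/(1 - 2/5)
= 6/(3/5)
= 10

S∞ = 10


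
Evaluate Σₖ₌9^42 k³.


Σₖ₌9^42 k³ = [42·43/2]² − [8·9/2]²
= 815409 − 1296 = 814113

Σk³ = 814113


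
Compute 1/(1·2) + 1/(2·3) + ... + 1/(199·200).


1/(k(k+1)) = 1/k - 1/(k+1) (partial fractions)
Telescoping: Σ = 1 - 1/200 = 199/200

Sum = 199/200


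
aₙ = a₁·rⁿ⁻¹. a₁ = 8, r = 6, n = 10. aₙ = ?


aₙ = a₁·r^(n-1)
= 8×6^9
= 8×10077696
= 80621568

a_10 = 80621568


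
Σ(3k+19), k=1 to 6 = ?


Σ(3k+19) = 3·Σk + 19·n
= 3·21 + 19·6
= 63 + 114 = 177

Σ = 177


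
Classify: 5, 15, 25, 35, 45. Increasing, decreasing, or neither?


Differences: 10, 10, 10, 10
All differences > 0 → strictly INCREASING

Monotonically increasing


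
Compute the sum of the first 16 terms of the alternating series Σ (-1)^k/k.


S = -1 + 1/2 - 1/3 + 1/4 - 1/5 + 1/6 - 1/7 + 1/8 ± ...
= -0.6629
(Full series converges to -ln(2) ≈ -0.6931)

S_16 = -0.6629


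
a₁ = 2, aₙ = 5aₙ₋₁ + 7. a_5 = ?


Computing step by step:
a_1 = 2
a_2 = 17
a_3 = 92
a_4 = 467
a_5 = 2342


a_5 = 2342


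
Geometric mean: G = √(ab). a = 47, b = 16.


GM = √(47×16) = √752 = 27.4226

GM = 27.4226


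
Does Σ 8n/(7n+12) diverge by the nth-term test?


lim(n→∞) 8n/(7n+12) = 8/7 = 8/7  (divide numerator and denominator by n)
lim aₙ = 8/7 ≠ 0 → series DIVERGES

Diverges (lim aₙ = 8/7 ≠ 0)


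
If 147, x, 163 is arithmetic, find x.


AM = (147 + 163)/2 = 310/2 = 155

AM = 155


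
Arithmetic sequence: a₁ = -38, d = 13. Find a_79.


aₙ = a₁ + (n-1)d
= -38 + (79-1)×13
= -38 + 1014
= 976

a_79 = 976


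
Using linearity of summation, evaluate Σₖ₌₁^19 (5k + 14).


Σ(5k+14) = 5·Σk + 14·n
= 5·190 + 14·19
= 950 + 266 = 1216

Σ = 1216


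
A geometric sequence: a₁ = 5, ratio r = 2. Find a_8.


aₙ = a₁·r^(n-1)
= 5×2^7
= 5×128
= 640

a_8 = 640


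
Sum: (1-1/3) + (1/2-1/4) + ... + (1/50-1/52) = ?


Telescoping with gap 2: two head and two tail terms survive.
= (1 + 1/2) - (1/51 + 1/52)
= 3/2 - 1/51 - 1/52 = 3875/2652

Sum = 3875/2652


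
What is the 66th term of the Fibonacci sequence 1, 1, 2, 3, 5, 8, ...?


Fibonacci sequence: 1, 1, 2, 3, 5, 8, 13, 21, 34, 55, 89, ...
F(66) = 27777890035288

F(66) = 27777890035288


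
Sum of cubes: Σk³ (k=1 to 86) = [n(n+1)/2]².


n(n+1)/2 = 86×87/2 = 3741
Σk³ = 3741² = 13995081

Σk³ = 13995081


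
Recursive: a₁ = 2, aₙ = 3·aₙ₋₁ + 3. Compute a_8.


Computing step by step:
a_1 = 2
a_2 = 9
a_3 = 30
a_4 = 93
a_5 = 282
a_6 = 849
a_7 = 2550
a_8 = 7653


a_8 = 7653


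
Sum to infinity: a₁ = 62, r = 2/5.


S∞ = a₁/(1-r) = 62/(1 - 2/5)
= 62/(3/5)
= 310/3

S∞ = 310/3


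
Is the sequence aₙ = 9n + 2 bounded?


aₙ = 9n + 2 → as n→∞, aₙ→∞
No finite upper bound exists
The sequence is UNBOUNDED

Unbounded (aₙ → ∞ as n → ∞)


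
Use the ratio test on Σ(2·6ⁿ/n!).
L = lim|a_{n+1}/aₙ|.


aₙ = 2·6^n/n!
a_{n+1}/aₙ = 6^(n+1)/(n+1)! × n!/6^n  (constant 2 cancels)
= 6/(n+1)
L = lim(n→∞) 6/(n+1) = 0
L < 1 → series CONVERGES

Converges (ratio test: L = 0 < 1)


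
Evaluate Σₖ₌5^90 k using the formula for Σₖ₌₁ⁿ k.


Σₖ₌5^90 k = Σₖ₌₁^90 k − Σₖ₌₁^4 k
= 90·91/2 − 4·5/2
= 4095 − 10 = 4085

Σk = 4085


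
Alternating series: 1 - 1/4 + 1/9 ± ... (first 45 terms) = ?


S = 1 - 1/4 + 1/9 - 1/16 + 1/25 - 1/36 + 1/49 - 1/64 ± ...
= 0.8227
(Full series converges to +π²/12 ≈ +0.8225)

S_45 = 0.8227


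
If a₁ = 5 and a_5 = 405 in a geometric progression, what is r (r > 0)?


r^(n-1) = aₙ/a₁
r^4 = 405/5 = 81
r = 81^(1/4)
= ±3; taking r > 0 gives r = 3

r = 3


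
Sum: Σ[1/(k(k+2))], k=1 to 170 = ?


1/(k(k+2)) = (1/2)·(1/k - 1/(k+2)) (partial fractions)
Telescoping: Σ = (1/2)·(1 + 1/2 - 1/171 - 1/172) = 43775/58824

Sum = 43775/58824


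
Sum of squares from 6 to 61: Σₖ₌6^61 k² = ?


Σₖ₌6^61 k² = Σₖ₌₁^61 k² − Σₖ₌₁^5 k²
= 61·62·123/6 − 5·6·11/6
= 77531 − 55 = 77476

Σk² = 77476


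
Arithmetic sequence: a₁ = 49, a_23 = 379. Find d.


d = (aₙ - a₁)/(n-1)
= (379 - 49)/(23-1)
= 330/22 = 15

d = 15


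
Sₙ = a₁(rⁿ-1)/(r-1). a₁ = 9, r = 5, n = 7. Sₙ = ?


Sₙ = 9×(5^7 - 1)/(5 - 1)
= 9×(78125 - 1)/4
= 9×78124/4
= 175779

S_7 = 175779


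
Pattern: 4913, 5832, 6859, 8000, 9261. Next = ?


Pattern: perfect cubes: n³
Terms: 4913, 5832, 6859, 8000, 9261
Next term = 10648

Next term = 10648


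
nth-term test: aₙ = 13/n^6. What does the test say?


lim(n→∞) 13/n^6 = 0
lim aₙ = 0 → nth-term test is INCONCLUSIVE
(Need other tests; this is actually a convergent p-series with p=6 > 1)

Inconclusive (lim aₙ = 0; need another test)


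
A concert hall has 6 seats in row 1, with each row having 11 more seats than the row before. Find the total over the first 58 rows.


aₙ = 6 + (58-1)×11 = 633
Sₙ = n(a₁+aₙ)/2 = 58×(6+633)/2
= 58×639/2 = 18531

S_58 = 18531


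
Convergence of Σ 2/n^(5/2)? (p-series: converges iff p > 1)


p-series test: Σ c/n^p converges if p > 1, diverges if p ≤ 1 (constant c > 0 doesn't affect convergence).
p = 5/2
5/2 > 1 → CONVERGES

Converges (p = 5/2 > 1)


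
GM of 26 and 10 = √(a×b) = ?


GM = √(26×10) = √260 = 16.1245

GM = 16.1245


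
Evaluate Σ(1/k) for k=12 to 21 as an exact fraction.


Σₖ₌12^21 1/k = 1/12 + 1/13 + 1/14 + 1/15 + 1/16 + 1/17 + 1/18 + 1/19 + 1/20 + 1/21
= 13237037/21162960
≈ 0.6255

Sum = 13237037/21162960 ≈ 0.6255


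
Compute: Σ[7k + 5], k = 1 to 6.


Σ(7k+5) = 7·Σk + 5·n
= 7·21 + 5·6
= 147 + 30 = 177

Σ = 177


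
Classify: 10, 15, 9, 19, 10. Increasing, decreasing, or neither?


Differences: 5, -6, 10, -9
Difference at position 1 is +5 (> 0) but position 2 is -6 (< 0) — sequence both rises and falls
→ NOT monotonic

Not monotonic


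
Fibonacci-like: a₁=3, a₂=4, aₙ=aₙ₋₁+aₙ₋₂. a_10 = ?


Computing iteratively: 3, 4, 7, 11, 18, 29, 47, 76, 123, 199
a_10 = 199

a_10 = 199


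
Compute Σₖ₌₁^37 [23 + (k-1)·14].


aₙ = 23 + (37-1)×14 = 527
Sₙ = n(a₁+aₙ)/2 = 37×(23+527)/2
= 37×550/2 = 10175

S_37 = 10175


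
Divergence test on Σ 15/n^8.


lim(n→∞) 15/n^8 = 0
lim aₙ = 0 → nth-term test is INCONCLUSIVE
(Need other tests; this is actually a convergent p-series with p=8 > 1)

Inconclusive (lim aₙ = 0; need another test)


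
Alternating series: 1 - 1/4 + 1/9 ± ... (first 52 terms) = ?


S = 1 - 1/4 + 1/9 - 1/16 + 1/25 - 1/36 + 1/49 - 1/64 ± ...
= 0.8223
(Full series converges to +π²/12 ≈ +0.8225)

S_52 = 0.8223


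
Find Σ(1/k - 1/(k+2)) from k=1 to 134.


Telescoping with gap 2: two head and two tail terms survive.
= (1 + 1/2) - (1/135 + 1/136)
= 3/2 - 1/135 - 1/136 = 27269/18360

Sum = 27269/18360


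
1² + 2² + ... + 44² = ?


n = 44
n(n+1)(2n+1)/6 = 44×45×89/6
= 176220/6 = 29370

Σk² = 29370


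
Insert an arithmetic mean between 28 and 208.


AM = (28 + 208)/2 = 236/2 = 118

AM = 118


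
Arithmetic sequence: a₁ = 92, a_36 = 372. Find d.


d = (aₙ - a₁)/(n-1)
= (372 - 92)/(36-1)
= 280/35 = 8

d = 8


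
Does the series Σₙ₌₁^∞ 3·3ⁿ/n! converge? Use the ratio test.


aₙ = 3·3^n/n!
a_{n+1}/aₙ = 3^(n+1)/(n+1)! × n!/3^n  (constant 3 cancels)
= 3/(n+1)
L = lim(n→∞) 3/(n+1) = 0
L < 1 → series CONVERGES

Converges (ratio test: L = 0 < 1)


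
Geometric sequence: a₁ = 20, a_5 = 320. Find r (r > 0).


r^(n-1) = aₙ/a₁
r^4 = 320/20 = 16
r = 16^(1/4)
= ±2; taking r > 0 gives r = 2

r = 2


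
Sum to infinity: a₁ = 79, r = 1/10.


S∞ = a₁/(1-r) = 79/(1 - 1/10)
= 79/(9/10)
= 790/9

S∞ = 790/9


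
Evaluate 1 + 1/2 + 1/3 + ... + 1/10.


H_10 = 1/1 + 1/2 + 1/3 + 1/4 + 1/5 + 1/6 + 1/7 + 1/8 + 1/9 + 1/10
= 7381/2520
≈ 2.929

H_10 = 7381/2520 ≈ 2.929


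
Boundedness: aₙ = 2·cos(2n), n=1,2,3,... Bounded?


For all n, -1 ≤ cos(2n) ≤ 1, so -2 ≤ 2·cos(2n) ≤ 2
Lower bound: -2, Upper bound: 2
The sequence IS bounded

Bounded (-2 ≤ aₙ ≤ 2)


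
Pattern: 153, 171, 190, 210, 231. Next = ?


Pattern: triangular numbers: n(n+1)/2
Terms: 153, 171, 190, 210, 231
Next term = 253

Next term = 253


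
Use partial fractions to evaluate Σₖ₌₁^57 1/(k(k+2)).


1/(k(k+2)) = (1/2)·(1/k - 1/(k+2)) (partial fractions)
Telescoping: Σ = (1/2)·(1 + 1/2 - 1/58 - 1/59) = 1254/1711

Sum = 1254/1711


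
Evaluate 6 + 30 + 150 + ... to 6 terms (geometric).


Sₙ = 6×(5^6 - 1)/(5 - 1)
= 6×(15625 - 1)/4
= 6×15624/4
= 23436

S_6 = 23436


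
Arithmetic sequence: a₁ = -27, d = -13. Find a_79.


aₙ = a₁ + (n-1)d
= -27 + (79-1)×-13
= -27 - 1014
= -1041

a_79 = -1041


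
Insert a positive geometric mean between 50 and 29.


GM = √(50×29) = √1450 = 38.0789

GM = 38.0789


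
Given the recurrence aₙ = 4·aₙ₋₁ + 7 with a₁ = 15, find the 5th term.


Computing step by step:
a_1 = 15
a_2 = 67
a_3 = 275
a_4 = 1107
a_5 = 4435


a_5 = 4435


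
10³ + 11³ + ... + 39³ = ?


Σₖ₌10^39 k³ = [39·40/2]² − [9·10/2]²
= 608400 − 2025 = 606375

Σk³ = 606375


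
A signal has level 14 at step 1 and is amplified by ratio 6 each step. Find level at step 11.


aₙ = a₁·r^(n-1)
= 14×6^10
= 14×60466176
= 846526464

a_11 = 846526464


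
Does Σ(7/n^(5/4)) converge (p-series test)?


p-series test: Σ c/n^p converges if p > 1, diverges if p ≤ 1 (constant c > 0 doesn't affect convergence).
p = 5/4
5/4 > 1 → CONVERGES

Converges (p = 5/4 > 1)


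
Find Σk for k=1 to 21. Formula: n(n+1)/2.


n(n+1)/2 = 21×22/2 = 462/2 = 231

Σk = 231


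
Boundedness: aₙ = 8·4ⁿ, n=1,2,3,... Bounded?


aₙ = 8·4ⁿ → as n→∞, aₙ→∞ (since base 4 > 1)
No finite upper bound exists
The sequence is UNBOUNDED

Unbounded (aₙ → ∞ as n → ∞)


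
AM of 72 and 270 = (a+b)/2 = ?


AM = (72 + 270)/2 = 342/2 = 171

AM = 171


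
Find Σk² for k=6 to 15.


Σₖ₌6^15 k² = Σₖ₌₁^15 k² − Σₖ₌₁^5 k²
= 15·16·31/6 − 5·6·11/6
= 1240 − 55 = 1185

Σk² = 1185


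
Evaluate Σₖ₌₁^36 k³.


n(n+1)/2 = 36×37/2 = 666
Σk³ = 666² = 443556

Σk³ = 443556


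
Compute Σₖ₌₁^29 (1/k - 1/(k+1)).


Telescoping: adjacent terms cancel.
= 1/1 - 1/30
= 1 - 1/30 = 29/30

Sum = 29/30


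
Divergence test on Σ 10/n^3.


lim(n→∞) 10/n^3 = 0
lim aₙ = 0 → nth-term test is INCONCLUSIVE
(Need other tests; this is actually a convergent p-series with p=3 > 1)

Inconclusive (lim aₙ = 0; need another test)


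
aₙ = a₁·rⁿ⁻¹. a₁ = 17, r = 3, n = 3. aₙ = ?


aₙ = a₁·r^(n-1)
= 17×3^2
= 17×9
= 153

a_3 = 153


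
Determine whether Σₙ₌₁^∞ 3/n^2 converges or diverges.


p-series test: Σ c/n^p converges if p > 1, diverges if p ≤ 1 (constant c > 0 doesn't affect convergence).
p = 2
2 > 1 → CONVERGES

Converges (p = 2 > 1)


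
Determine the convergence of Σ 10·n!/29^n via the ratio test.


aₙ = 10·n!/29^n
a_{n+1}/aₙ = (n+1)!/29^(n+1) × 29^n/n!  (constant 10 cancels)
= (n+1)/29
L = lim(n→∞) (n+1)/29 = ∞
L > 1 → series DIVERGES

Diverges (ratio test: L = ∞ > 1)


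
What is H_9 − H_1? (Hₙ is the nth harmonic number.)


Σₖ₌2^9 1/k = 1/2 + 1/3 + 1/4 + 1/5 + 1/6 + 1/7 + 1/8 + 1/9
= 4609/2520
≈ 1.829

Sum = 4609/2520 ≈ 1.829


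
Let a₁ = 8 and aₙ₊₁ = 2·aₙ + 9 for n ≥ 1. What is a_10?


Computing step by step:
a_1 = 8
a_2 = 25
a_3 = 59
a_4 = 127
a_5 = 263
a_6 = 535
a_7 = 1079
a_8 = 2167
a_9 = 4343
a_10 = 8695


a_10 = 8695


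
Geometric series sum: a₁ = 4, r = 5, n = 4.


Sₙ = 4×(5^4 - 1)/(5 - 1)
= 4×(625 - 1)/4
= 4×624/4
= 624

S_4 = 624


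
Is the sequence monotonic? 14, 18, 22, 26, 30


Differences: 4, 4, 4, 4
All differences > 0 → strictly INCREASING

Monotonically increasing


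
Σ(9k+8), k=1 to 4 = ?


Σ(9k+8) = 9·Σk + 8·n
= 9·10 + 8·4
= 90 + 32 = 122

Σ = 122


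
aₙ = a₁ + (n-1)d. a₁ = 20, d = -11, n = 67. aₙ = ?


aₙ = a₁ + (n-1)d
= 20 + (67-1)×-11
= 20 - 726
= -706

a_67 = -706


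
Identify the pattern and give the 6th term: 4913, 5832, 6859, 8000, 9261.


Pattern: perfect cubes: n³
Terms: 4913, 5832, 6859, 8000, 9261
Next term = 10648

Next term = 10648


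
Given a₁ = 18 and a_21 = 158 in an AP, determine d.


d = (aₙ - a₁)/(n-1)
= (158 - 18)/(21-1)
= 140/20 = 7

d = 7


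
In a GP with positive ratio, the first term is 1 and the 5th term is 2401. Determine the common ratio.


r^(n-1) = aₙ/a₁
r^4 = 2401/1 = 2401
r = 2401^(1/4)
= ±7; taking r > 0 gives r = 7

r = 7


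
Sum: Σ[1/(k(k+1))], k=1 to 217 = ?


1/(k(k+1)) = 1/k - 1/(k+1) (partial fractions)
Telescoping: Σ = 1 - 1/218 = 217/218

Sum = 217/218


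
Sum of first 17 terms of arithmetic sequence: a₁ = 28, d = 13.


aₙ = 28 + (17-1)×13 = 236
Sₙ = n(a₁+aₙ)/2 = 17×(28+236)/2
= 17×264/2 = 2244

S_17 = 2244


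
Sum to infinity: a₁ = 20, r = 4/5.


S∞ = a₁/(1-r) = 20/(1 - 4/5)
= 20/(1/5)
= 100

S∞ = 100


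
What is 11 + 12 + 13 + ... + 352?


Σₖ₌11^352 k = Σₖ₌₁^352 k − Σₖ₌₁^10 k
= 352·353/2 − 10·11/2
= 62128 − 55 = 62073

Σk = 62073


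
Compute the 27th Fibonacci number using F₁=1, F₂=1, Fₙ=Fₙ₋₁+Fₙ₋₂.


Fibonacci sequence: 1, 1, 2, 3, 5, 8, 13, 21, 34, 55, 89, ...
F(27) = 196418

F(27) = 196418


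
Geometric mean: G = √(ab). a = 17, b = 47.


GM = √(17×47) = √799 = 28.2666

GM = 28.2666


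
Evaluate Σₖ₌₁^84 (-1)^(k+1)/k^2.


S = 1 - 1/4 + 1/9 - 1/16 + 1/25 - 1/36 + 1/49 - 1/64 ± ...
= 0.8224
(Full series converges to +π²/12 ≈ +0.8225)

S_84 = 0.8224


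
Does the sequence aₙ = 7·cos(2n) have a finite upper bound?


For all n, -1 ≤ cos(2n) ≤ 1, so -7 ≤ 7·cos(2n) ≤ 7
Lower bound: -7, Upper bound: 7
The sequence IS bounded

Bounded (-7 ≤ aₙ ≤ 7)


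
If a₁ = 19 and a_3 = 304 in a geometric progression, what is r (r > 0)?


r^(n-1) = aₙ/a₁
r^2 = 304/19 = 16
r = 16^(1/2)
= ±4; taking r > 0 gives r = 4

r = 4


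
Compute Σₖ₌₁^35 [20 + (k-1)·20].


aₙ = 20 + (35-1)×20 = 700
Sₙ = n(a₁+aₙ)/2 = 35×(20+700)/2
= 35×720/2 = 12600

S_35 = 12600


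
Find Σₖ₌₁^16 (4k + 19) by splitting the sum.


Σ(4k+19) = 4·Σk + 19·n
= 4·136 + 19·16
= 544 + 304 = 848

Σ = 848


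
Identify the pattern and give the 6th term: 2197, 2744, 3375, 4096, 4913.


Pattern: perfect cubes: n³
Terms: 2197, 2744, 3375, 4096, 4913
Next term = 5832

Next term = 5832


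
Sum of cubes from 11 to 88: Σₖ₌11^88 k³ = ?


Σₖ₌11^88 k³ = [88·89/2]² − [10·11/2]²
= 15335056 − 3025 = 15332031

Σk³ = 15332031


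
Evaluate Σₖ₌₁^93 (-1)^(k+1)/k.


S = 1 - 1/2 + 1/3 - 1/4 + 1/5 - 1/6 + 1/7 - 1/8 ± ...
= 0.6985
(Full series converges to +ln(2) ≈ +0.6931)

S_93 = 0.6985


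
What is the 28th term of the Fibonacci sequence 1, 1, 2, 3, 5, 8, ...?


Fibonacci sequence: 1, 1, 2, 3, 5, 8, 13, 21, 34, 55, 89, ...
F(28) = 317811

F(28) = 317811


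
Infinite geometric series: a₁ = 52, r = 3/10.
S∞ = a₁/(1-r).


S∞ = a₁/(1-r) = 52/(1 - 3/10)
= 52/(7/10)
= 520/7

S∞ = 520/7


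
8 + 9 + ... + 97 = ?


Σₖ₌8^97 k = Σₖ₌₁^97 k − Σₖ₌₁^7 k
= 97·98/2 − 7·8/2
= 4753 − 28 = 4725

Σk = 4725


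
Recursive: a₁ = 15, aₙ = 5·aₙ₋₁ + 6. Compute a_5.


Computing step by step:
a_1 = 15
a_2 = 81
a_3 = 411
a_4 = 2061
a_5 = 10311


a_5 = 10311


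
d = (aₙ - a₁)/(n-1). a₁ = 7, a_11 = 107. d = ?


d = (aₙ - a₁)/(n-1)
= (107 - 7)/(11-1)
= 100/10 = 10

d = 10


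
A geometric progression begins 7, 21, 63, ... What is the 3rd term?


aₙ = a₁·r^(n-1)
= 7×3^2
= 7×9
= 63

a_3 = 63


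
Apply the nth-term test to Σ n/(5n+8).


lim(n→∞) n/(5n+8) = 1/5 = 1/5  (divide numerator and denominator by n)
lim aₙ = 1/5 ≠ 0 → series DIVERGES

Diverges (lim aₙ = 1/5 ≠ 0)


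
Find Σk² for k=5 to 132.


Σₖ₌5^132 k² = Σₖ₌₁^132 k² − Σₖ₌₁^4 k²
= 132·133·265/6 − 4·5·9/6
= 775390 − 30 = 775360

Σk² = 775360


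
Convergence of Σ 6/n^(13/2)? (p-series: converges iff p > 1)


p-series test: Σ c/n^p converges if p > 1, diverges if p ≤ 1 (constant c > 0 doesn't affect convergence).
p = 13/2
13/2 > 1 → CONVERGES

Converges (p = 13/2 > 1)


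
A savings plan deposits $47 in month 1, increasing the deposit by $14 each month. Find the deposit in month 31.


aₙ = a₁ + (n-1)d
= 47 + (31-1)×14
= 47 + 420
= 467

a_31 = 467


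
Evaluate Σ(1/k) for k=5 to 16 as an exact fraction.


Σₖ₌5^16 1/k = 1/5 + 1/6 + 1/7 + ... + 1/16
= 935059/720720
≈ 1.2974

Sum = 935059/720720 ≈ 1.2974


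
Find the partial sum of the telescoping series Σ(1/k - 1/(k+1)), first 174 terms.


Telescoping: adjacent terms cancel.
= 1/1 - 1/175
= 1 - 1/175 = 174/175

Sum = 174/175


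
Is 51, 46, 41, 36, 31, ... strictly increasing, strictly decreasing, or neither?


Differences: -5, -5, -5, -5
All differences < 0 → strictly DECREASING

Monotonically decreasing


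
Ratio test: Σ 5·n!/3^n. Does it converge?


aₙ = 5·n!/3^n
a_{n+1}/aₙ = (n+1)!/3^(n+1) × 3^n/n!  (constant 5 cancels)
= (n+1)/3
L = lim(n→∞) (n+1)/3 = ∞
L > 1 → series DIVERGES

Diverges (ratio test: L = ∞ > 1)


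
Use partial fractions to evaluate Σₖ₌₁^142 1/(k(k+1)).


1/(k(k+1)) = 1/k - 1/(k+1) (partial fractions)
Telescoping: Σ = 1 - 1/143 = 142/143

Sum = 142/143


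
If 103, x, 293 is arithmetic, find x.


AM = (103 + 293)/2 = 396/2 = 198

AM = 198


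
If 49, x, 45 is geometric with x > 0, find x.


GM = √(49×45) = √2205 = 46.9574

GM = 46.9574


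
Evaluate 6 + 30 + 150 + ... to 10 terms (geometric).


Sₙ = 6×(5^10 - 1)/(5 - 1)
= 6×(9765625 - 1)/4
= 6×9765624/4
= 14648436

S_10 = 14648436


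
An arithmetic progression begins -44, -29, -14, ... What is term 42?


aₙ = a₁ + (n-1)d
= -44 + (42-1)×15
= -44 + 615
= 571

a_42 = 571


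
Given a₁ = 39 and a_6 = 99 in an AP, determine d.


d = (aₙ - a₁)/(n-1)
= (99 - 39)/(6-1)
= 60/5 = 12

d = 12


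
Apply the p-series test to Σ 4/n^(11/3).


p-series test: Σ c/n^p converges if p > 1, diverges if p ≤ 1 (constant c > 0 doesn't affect convergence).
p = 11/3
11/3 > 1 → CONVERGES

Converges (p = 11/3 > 1)


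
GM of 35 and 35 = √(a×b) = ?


GM = √(35×35) = √1225 = 35

GM = 35


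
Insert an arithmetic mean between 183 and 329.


AM = (183 + 329)/2 = 512/2 = 256

AM = 256


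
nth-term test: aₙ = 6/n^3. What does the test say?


lim(n→∞) 6/n^3 = 0
lim aₙ = 0 → nth-term test is INCONCLUSIVE
(Need other tests; this is actually a convergent p-series with p=3 > 1)

Inconclusive (lim aₙ = 0; need another test)


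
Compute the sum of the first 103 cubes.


n(n+1)/2 = 103×104/2 = 5356
Σk³ = 5356² = 28686736

Σk³ = 28686736


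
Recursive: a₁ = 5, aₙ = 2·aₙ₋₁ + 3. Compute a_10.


Computing step by step:
a_1 = 5
a_2 = 13
a_3 = 29
a_4 = 61
a_5 = 125
a_6 = 253
a_7 = 509
a_8 = 1021
a_9 = 2045
a_10 = 4093


a_10 = 4093


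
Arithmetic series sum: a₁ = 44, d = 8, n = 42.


aₙ = 44 + (42-1)×8 = 372
Sₙ = n(a₁+aₙ)/2 = 42×(44+372)/2
= 42×416/2 = 8736

S_42 = 8736


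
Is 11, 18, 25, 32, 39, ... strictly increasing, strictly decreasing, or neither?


Differences: 7, 7, 7, 7
All differences > 0 → strictly INCREASING

Monotonically increasing


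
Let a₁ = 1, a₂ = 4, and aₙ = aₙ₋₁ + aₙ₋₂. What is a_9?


Computing iteratively: 1, 4, 5, 9, 14, 23, 37, 60, 97
a_9 = 97

a_9 = 97


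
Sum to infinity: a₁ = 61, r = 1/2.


S∞ = a₁/(1-r) = 61/(1 - 1/2)
= 61/(1/2)
= 122

S∞ = 122


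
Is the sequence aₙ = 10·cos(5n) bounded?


For all n, -1 ≤ cos(5n) ≤ 1, so -10 ≤ 10·cos(5n) ≤ 10
Lower bound: -10, Upper bound: 10
The sequence IS bounded

Bounded (-10 ≤ aₙ ≤ 10)


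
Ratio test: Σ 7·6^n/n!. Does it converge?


aₙ = 7·6^n/n!
a_{n+1}/aₙ = 6^(n+1)/(n+1)! × n!/6^n  (constant 7 cancels)
= 6/(n+1)
L = lim(n→∞) 6/(n+1) = 0
L < 1 → series CONVERGES

Converges (ratio test: L = 0 < 1)


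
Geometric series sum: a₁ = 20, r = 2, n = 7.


Sₙ = 20×(2^7 - 1)/(2 - 1)
= 20×(128 - 1)/1
= 20×127/1
= 2540

S_7 = 2540


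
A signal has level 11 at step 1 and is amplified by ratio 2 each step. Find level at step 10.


aₙ = a₁·r^(n-1)
= 11×2^9
= 11×512
= 5632

a_10 = 5632


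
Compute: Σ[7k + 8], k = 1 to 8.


Σ(7k+8) = 7·Σk + 8·n
= 7·36 + 8·8
= 252 + 64 = 316

Σ = 316


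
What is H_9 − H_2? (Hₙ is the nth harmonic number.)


Σₖ₌3^9 1/k = 1/3 + 1/4 + 1/5 + 1/6 + 1/7 + 1/8 + 1/9
= 3349/2520
≈ 1.329

Sum = 3349/2520 ≈ 1.329


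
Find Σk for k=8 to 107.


Σₖ₌8^107 k = Σₖ₌₁^107 k − Σₖ₌₁^7 k
= 107·108/2 − 7·8/2
= 5778 − 28 = 5750

Σk = 5750


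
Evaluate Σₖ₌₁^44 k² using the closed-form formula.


n = 44
n(n+1)(2n+1)/6 = 44×45×89/6
= 176220/6 = 29370

Σk² = 29370


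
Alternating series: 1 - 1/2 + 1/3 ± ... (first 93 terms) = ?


S = 1 - 1/2 + 1/3 - 1/4 + 1/5 - 1/6 + 1/7 - 1/8 ± ...
= 0.6985
(Full series converges to +ln(2) ≈ +0.6931)

S_93 = 0.6985


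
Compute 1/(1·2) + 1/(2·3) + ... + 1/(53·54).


1/(k(k+1)) = 1/k - 1/(k+1) (partial fractions)
Telescoping: Σ = 1 - 1/54 = 53/54

Sum = 53/54


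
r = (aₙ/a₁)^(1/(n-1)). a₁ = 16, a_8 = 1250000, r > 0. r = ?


r^(n-1) = aₙ/a₁
r^7 = 1250000/16 = 78125
r = 78125^(1/7)
= 5

r = 5


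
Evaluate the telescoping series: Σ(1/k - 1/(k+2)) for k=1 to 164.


Telescoping with gap 2: two head and two tail terms survive.
= (1 + 1/2) - (1/165 + 1/166)
= 3/2 - 1/165 - 1/166 = 20377/13695

Sum = 20377/13695


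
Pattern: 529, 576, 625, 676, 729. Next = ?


Pattern: perfect squares: n²
Terms: 529, 576, 625, 676, 729
Next term = 784

Next term = 784


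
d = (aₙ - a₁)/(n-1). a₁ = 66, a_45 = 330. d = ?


d = (aₙ - a₁)/(n-1)
= (330 - 66)/(45-1)
= 264/44 = 6

d = 6


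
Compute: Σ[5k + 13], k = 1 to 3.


Σ(5k+13) = 5·Σk + 13·n
= 5·6 + 13·3
= 30 + 39 = 69

Σ = 69


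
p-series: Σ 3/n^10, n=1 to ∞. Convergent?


p-series test: Σ c/n^p converges if p > 1, diverges if p ≤ 1 (constant c > 0 doesn't affect convergence).
p = 10
10 > 1 → CONVERGES

Converges (p = 10 > 1)


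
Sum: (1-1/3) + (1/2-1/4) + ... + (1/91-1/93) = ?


Telescoping with gap 2: two head and two tail terms survive.
= (1 + 1/2) - (1/92 + 1/93)
= 3/2 - 1/92 - 1/93 = 12649/8556

Sum = 12649/8556


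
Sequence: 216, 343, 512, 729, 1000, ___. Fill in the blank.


Pattern: perfect cubes: n³
Terms: 216, 343, 512, 729, 1000
Next term = 1331

Next term = 1331


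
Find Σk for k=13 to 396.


Σₖ₌13^396 k = Σₖ₌₁^396 k − Σₖ₌₁^12 k
= 396·397/2 − 12·13/2
= 78606 − 78 = 78528

Σk = 78528


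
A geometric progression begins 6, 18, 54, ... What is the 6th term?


aₙ = a₁·r^(n-1)
= 6×3^5
= 6×243
= 1458

a_6 = 1458


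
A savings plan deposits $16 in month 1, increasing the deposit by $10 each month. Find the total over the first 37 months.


aₙ = 16 + (37-1)×10 = 376
Sₙ = n(a₁+aₙ)/2 = 37×(16+376)/2
= 37×392/2 = 7252

S_37 = 7252


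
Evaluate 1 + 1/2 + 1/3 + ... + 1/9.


H_9 = 1/1 + 1/2 + 1/3 + 1/4 + 1/5 + 1/6 + 1/7 + 1/8 + 1/9
= 7129/2520
≈ 2.829

H_9 = 7129/2520 ≈ 2.829


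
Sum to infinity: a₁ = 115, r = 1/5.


S∞ = a₁/(1-r) = 115/(1 - 1/5)
= 115/(4/5)
= 575/4

S∞ = 575/4


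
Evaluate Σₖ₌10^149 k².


Σₖ₌10^149 k² = Σₖ₌₁^149 k² − Σₖ₌₁^9 k²
= 149·150·299/6 − 9·10·19/6
= 1113775 − 285 = 1113490

Σk² = 1113490


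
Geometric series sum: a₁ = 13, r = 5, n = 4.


Sₙ = 13×(5^4 - 1)/(5 - 1)
= 13×(625 - 1)/4
= 13×624/4
= 2028

S_4 = 2028


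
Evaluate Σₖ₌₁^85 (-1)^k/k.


S = -1 + 1/2 - 1/3 + 1/4 - 1/5 + 1/6 - 1/7 + 1/8 ± ...
= -0.699
(Full series converges to -ln(2) ≈ -0.6931)

S_85 = -0.699


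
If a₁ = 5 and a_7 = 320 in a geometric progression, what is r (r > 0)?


r^(n-1) = aₙ/a₁
r^6 = 320/5 = 64
r = 64^(1/6)
= ±2; taking r > 0 gives r = 2

r = 2


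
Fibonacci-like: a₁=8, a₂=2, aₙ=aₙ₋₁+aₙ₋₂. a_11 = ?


Computing iteratively: 8, 2, 10, 12, 22, 34, 56, 90, 146, 236, 382
a_11 = 382

a_11 = 382


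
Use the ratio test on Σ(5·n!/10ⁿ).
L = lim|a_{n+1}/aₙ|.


aₙ = 5·n!/10^n
a_{n+1}/aₙ = (n+1)!/10^(n+1) × 10^n/n!  (constant 5 cancels)
= (n+1)/10
L = lim(n→∞) (n+1)/10 = ∞
L > 1 → series DIVERGES

Diverges (ratio test: L = ∞ > 1)


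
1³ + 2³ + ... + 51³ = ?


n(n+1)/2 = 51×52/2 = 1326
Σk³ = 1326² = 1758276

Σk³ = 1758276


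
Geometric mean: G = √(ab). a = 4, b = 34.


GM = √(4×34) = √136 = 11.6619

GM = 11.6619


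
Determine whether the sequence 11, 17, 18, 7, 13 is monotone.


Differences: 6, 1, -11, 6
Difference at position 1 is +6 (> 0) but position 3 is -11 (< 0) — sequence both rises and falls
→ NOT monotonic

Not monotonic


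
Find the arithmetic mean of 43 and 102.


AM = (43 + 102)/2 = 145/2 = 72.5

AM = 72.5


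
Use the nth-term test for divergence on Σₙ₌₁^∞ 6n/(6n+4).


lim(n→∞) 6n/(6n+4) = 6/6 = 1  (divide numerator and denominator by n)
lim aₙ = 1 ≠ 0 → series DIVERGES

Diverges (lim aₙ = 1 ≠ 0)


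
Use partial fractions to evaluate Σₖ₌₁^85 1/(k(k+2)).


1/(k(k+2)) = (1/2)·(1/k - 1/(k+2)) (partial fractions)
Telescoping: Σ = (1/2)·(1 + 1/2 - 1/86 - 1/87) = 5525/7482

Sum = 5525/7482


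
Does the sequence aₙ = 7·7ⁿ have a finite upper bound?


aₙ = 7·7ⁿ → as n→∞, aₙ→∞ (since base 7 > 1)
No finite upper bound exists
The sequence is UNBOUNDED

Unbounded (aₙ → ∞ as n → ∞)


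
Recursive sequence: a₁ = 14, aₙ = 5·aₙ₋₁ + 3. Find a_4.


Computing step by step:
a_1 = 14
a_2 = 73
a_3 = 368
a_4 = 1843


a_4 = 1843


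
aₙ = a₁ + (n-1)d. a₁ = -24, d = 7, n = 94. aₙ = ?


aₙ = a₁ + (n-1)d
= -24 + (94-1)×7
= -24 + 651
= 627

a_94 = 627


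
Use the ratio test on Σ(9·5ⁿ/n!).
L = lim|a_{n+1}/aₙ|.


aₙ = 9·5^n/n!
a_{n+1}/aₙ = 5^(n+1)/(n+1)! × n!/5^n  (constant 9 cancels)
= 5/(n+1)
L = lim(n→∞) 5/(n+1) = 0
L < 1 → series CONVERGES

Converges (ratio test: L = 0 < 1)


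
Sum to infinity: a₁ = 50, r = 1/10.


S∞ = a₁/(1-r) = 50/(1 - 1/10)
= 50/(9/10)
= 500/9

S∞ = 500/9


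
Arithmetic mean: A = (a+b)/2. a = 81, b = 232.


AM = (81 + 232)/2 = 313/2 = 156.5

AM = 156.5


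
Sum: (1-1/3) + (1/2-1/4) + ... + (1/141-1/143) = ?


Telescoping with gap 2: two head and two tail terms survive.
= (1 + 1/2) - (1/142 + 1/143)
= 3/2 - 1/142 - 1/143 = 15087/10153

Sum = 15087/10153


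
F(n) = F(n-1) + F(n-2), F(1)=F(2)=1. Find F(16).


Fibonacci sequence: 1, 1, 2, 3, 5, 8, 13, 21, 34, 55, 89, ...
F(16) = 987

F(16) = 987


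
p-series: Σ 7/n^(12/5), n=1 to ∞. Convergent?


p-series test: Σ c/n^p converges if p > 1, diverges if p ≤ 1 (constant c > 0 doesn't affect convergence).
p = 12/5
12/5 > 1 → CONVERGES

Converges (p = 12/5 > 1)


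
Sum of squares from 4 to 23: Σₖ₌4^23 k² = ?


Σₖ₌4^23 k² = Σₖ₌₁^23 k² − Σₖ₌₁^3 k²
= 23·24·47/6 − 3·4·7/6
= 4324 − 14 = 4310

Σk² = 4310


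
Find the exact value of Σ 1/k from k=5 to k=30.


Σₖ₌5^30 1/k = 1/5 + 1/6 + 1/7 + ... + 1/30
= 4452412907647/2329089562800
≈ 1.9117

Sum = 4452412907647/2329089562800 ≈ 1.9117


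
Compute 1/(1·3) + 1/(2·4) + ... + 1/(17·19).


1/(k(k+2)) = (1/2)·(1/k - 1/(k+2)) (partial fractions)
Telescoping: Σ = (1/2)·(1 + 1/2 - 1/18 - 1/19) = 119/171

Sum = 119/171


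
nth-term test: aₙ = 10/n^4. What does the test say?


lim(n→∞) 10/n^4 = 0
lim aₙ = 0 → nth-term test is INCONCLUSIVE
(Need other tests; this is actually a convergent p-series with p=4 > 1)

Inconclusive (lim aₙ = 0; need another test)


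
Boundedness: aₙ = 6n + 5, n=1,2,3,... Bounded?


aₙ = 6n + 5 → as n→∞, aₙ→∞
No finite upper bound exists
The sequence is UNBOUNDED

Unbounded (aₙ → ∞ as n → ∞)


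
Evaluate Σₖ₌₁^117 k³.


n(n+1)/2 = 117×118/2 = 6903
Σk³ = 6903² = 47651409

Σk³ = 47651409


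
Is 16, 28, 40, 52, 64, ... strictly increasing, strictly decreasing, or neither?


Differences: 12, 12, 12, 12
All differences > 0 → strictly INCREASING

Monotonically increasing


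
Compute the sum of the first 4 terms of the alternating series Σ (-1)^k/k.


S = -1 + 1/2 - 1/3 + 1/4
= -0.5833
(Full series converges to -ln(2) ≈ -0.6931)

S_4 = -0.5833


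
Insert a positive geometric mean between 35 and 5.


GM = √(35×5) = √175 = 13.2288

GM = 13.2288


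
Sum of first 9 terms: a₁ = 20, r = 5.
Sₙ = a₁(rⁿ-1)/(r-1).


Sₙ = 20×(5^9 - 1)/(5 - 1)
= 20×(1953125 - 1)/4
= 20×1953124/4
= 9765620

S_9 = 9765620
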